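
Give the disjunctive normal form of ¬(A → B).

¬(A → B)
⇔ ¬(¬A ∨ B)   [eliminate →]
⇔ ¬¬A ∧ ¬B   [De Morgan]
⇔ A ∧ ¬B   [double negation]

A ∧ ¬B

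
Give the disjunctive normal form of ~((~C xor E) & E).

(E & ~C) | ~E

~((~C xor E) & E)
≡ ~(((~C & ~E) | (~~C & E)) & E)   [expand xor]
≡ ~((~C & ~E) | (~~C & E)) | ~E   [De Morgan]
≡ (~(~C & ~E) & ~(~~C & E)) | ~E   [De Morgan]
≡ ((~~C | ~~E) & ~(~~C & E)) | ~E   [De Morgan]
≡ ((C | ~~E) & ~(~~C & E)) | ~E   [double negation]
≡ ((C | E) & ~(~~C & E)) | ~E   [double negation]
≡ ((C | E) & (~~~C | ~E)) | ~E   [De Morgan]
≡ ((C | E) & (~C | ~E)) | ~E   [double negation]
≡ (C & ~C) | (C & ~E) | (E & ~C) | (E & ~E) | ~E   [distribute & over |]
≡ (E & ~C) | ~E   [simplify]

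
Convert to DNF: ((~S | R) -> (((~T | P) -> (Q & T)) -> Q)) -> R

(~S & T & ~P & ~Q) | R

((~S | R) -> (((~T | P) -> (Q & T)) -> Q)) -> R
≡ ~((~S | R) -> (((~T | P) -> (Q & T)) -> Q)) | R   (eliminate ->)
≡ ~(~(~S | R) | (((~T | P) -> (Q & T)) -> Q)) | R   (eliminate ->)
≡ ~(~(~S | R) | ~((~T | P) -> (Q & T)) | Q) | R   (eliminate ->)
≡ ~(~(~S | R) | ~(~(~T | P) | (Q & T)) | Q) | R   (eliminate ->)
≡ (~~(~S | R) & ~~(~(~T | P) | (Q & T)) & ~Q) | R   (De Morgan)
≡ ((~S | R) & ~~(~(~T | P) | (Q & T)) & ~Q) | R   (double negation)
≡ ((~S | R) & (~(~T | P) | (Q & T)) & ~Q) | R   (double negation)
≡ ((~S | R) & ((~~T & ~P) | (Q & T)) & ~Q) | R   (De Morgan)
≡ ((~S | R) & ((T & ~P) | (Q & T)) & ~Q) | R   (double negation)
≡ (~S & T & ~P & ~Q) | (~S & Q & T & ~Q) | (R & T & ~P & ~Q) | (R & Q & T & ~Q) | R   (distribute & over |)
≡ (~S & T & ~P & ~Q) | R   (simplify)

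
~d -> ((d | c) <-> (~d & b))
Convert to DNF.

~d -> ((d | c) <-> (~d & b))
⇔ ~~d | ((d | c) <-> (~d & b))
⇔ ~~d | (((d | c) -> (~d & b)) & ((~d & b) -> (d | c)))
⇔ ~~d | ((~(d | c) | (~d & b)) & ((~d & b) -> (d | c)))
⇔ ~~d | ((~(d | c) | (~d & b)) & (~(~d & b) | d | c))
⇔ d | ((~(d | c) | (~d & b)) & (~(~d & b) | d | c))
⇔ d | (((~d & ~c) | (~d & b)) & (~(~d & b) | d | c))
⇔ d | (((~d & ~c) | (~d & b)) & (~~d | ~b | d | c))
⇔ d | (((~d & ~c) | (~d & b)) & (d | ~b | d | c))
⇔ d | (~d & ~c & d) | (~d & ~c & ~b) | (~d & ~c & d) | (~d & ~c & c) | (~d & b & d) | (~d & b & ~b) | (~d & b & d) | (~d & b & c)
⇔ d | (~d & ~c & ~b) | (~d & b & c)

d | (~d & ~c & ~b) | (~d & b & c)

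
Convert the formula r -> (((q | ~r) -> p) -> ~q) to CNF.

~r | ~p | ~q

r -> (((q | ~r) -> p) -> ~q)
⇔ ~r | (((q | ~r) -> p) -> ~q)
⇔ ~r | ~((q | ~r) -> p) | ~q
⇔ ~r | ~(~(q | ~r) | p) | ~q
⇔ ~r | (~~(q | ~r) & ~p) | ~q
⇔ ~r | ((q | ~r) & ~p) | ~q
⇔ (~r | q | ~r | ~q) & (~r | ~p | ~q)
⇔ ~r | ~p | ~q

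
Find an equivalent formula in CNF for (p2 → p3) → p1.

(p2 → p3) → p1
= ¬(p2 → p3) ∨ p1   — eliminate →
= ¬(¬p2 ∨ p3) ∨ p1   — eliminate →
= (¬¬p2 ∧ ¬p3) ∨ p1   — De Morgan
= (p2 ∧ ¬p3) ∨ p1   — double negation
= (p2 ∨ p1) ∧ (¬p3 ∨ p1)   — distribute ∨ over ∧

(p2 ∨ p1) ∧ (¬p3 ∨ p1)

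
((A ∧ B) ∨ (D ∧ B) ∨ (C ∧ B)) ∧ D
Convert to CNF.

((A ∧ B) ∨ (D ∧ B) ∨ (C ∧ B)) ∧ D
≡ (A ∨ D ∨ C) ∧ (A ∨ D ∨ B) ∧ (A ∨ B ∨ C) ∧ (A ∨ B ∨ B) ∧ (B ∨ D ∨ C) ∧ (B ∨ D ∨ B) ∧ (B ∨ B ∨ C) ∧ (B ∨ B ∨ B) ∧ D   (distribute ∨ over ∧)
≡ B ∧ D   (simplify)

B ∧ D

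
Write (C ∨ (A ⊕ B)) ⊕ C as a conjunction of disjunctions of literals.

(C ∨ (A ⊕ B)) ⊕ C
≡ (C ∨ (A ⊕ B) ∨ C) ∧ ¬((C ∨ (A ⊕ B)) ∧ C)   (expand ⊕)
≡ (C ∨ ((A ∨ B) ∧ ¬(A ∧ B)) ∨ C) ∧ ¬((C ∨ (A ⊕ B)) ∧ C)   (expand ⊕)
≡ (C ∨ ((A ∨ B) ∧ ¬(A ∧ B)) ∨ C) ∧ ¬((C ∨ ((A ∨ B) ∧ ¬(A ∧ B))) ∧ C)   (expand ⊕)
≡ (C ∨ ((A ∨ B) ∧ (¬A ∨ ¬B)) ∨ C) ∧ ¬((C ∨ ((A ∨ B) ∧ ¬(A ∧ B))) ∧ C)   (De Morgan)
≡ (C ∨ ((A ∨ B) ∧ (¬A ∨ ¬B)) ∨ C) ∧ (¬(C ∨ ((A ∨ B) ∧ ¬(A ∧ B))) ∨ ¬C)   (De Morgan)
≡ (C ∨ ((A ∨ B) ∧ (¬A ∨ ¬B)) ∨ C) ∧ ((¬C ∧ ¬((A ∨ B) ∧ ¬(A ∧ B))) ∨ ¬C)   (De Morgan)
≡ (C ∨ ((A ∨ B) ∧ (¬A ∨ ¬B)) ∨ C) ∧ ((¬C ∧ (¬(A ∨ B) ∨ ¬¬(A ∧ B))) ∨ ¬C)   (De Morgan)
≡ (C ∨ ((A ∨ B) ∧ (¬A ∨ ¬B)) ∨ C) ∧ ((¬C ∧ ((¬A ∧ ¬B) ∨ ¬¬(A ∧ B))) ∨ ¬C)   (De Morgan)
≡ (C ∨ ((A ∨ B) ∧ (¬A ∨ ¬B)) ∨ C) ∧ ((¬C ∧ ((¬A ∧ ¬B) ∨ (A ∧ B))) ∨ ¬C)   (double negation)
≡ (C ∨ A ∨ B ∨ C) ∧ (C ∨ ¬A ∨ ¬B ∨ C) ∧ (¬C ∨ ¬C) ∧ (¬A ∨ A ∨ ¬C) ∧ (¬A ∨ B ∨ ¬C) ∧ (¬B ∨ A ∨ ¬C) ∧ (¬B ∨ B ∨ ¬C)   (distribute ∨ over ∧)
≡ (C ∨ A ∨ B) ∧ (C ∨ ¬A ∨ ¬B) ∧ ¬C   (simplify)

(C ∨ A ∨ B) ∧ (C ∨ ¬A ∨ ¬B) ∧ ¬C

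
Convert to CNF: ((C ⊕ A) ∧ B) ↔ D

(¬C ∨ A ∨ ¬B ∨ D) ∧ (¬A ∨ C ∨ ¬B ∨ D) ∧ (¬D ∨ C ∨ A) ∧ (¬D ∨ ¬C ∨ ¬A) ∧ (¬D ∨ B)

((C ⊕ A) ∧ B) ↔ D
⇔ (((C ⊕ A) ∧ B) → D) ∧ (D → ((C ⊕ A) ∧ B))   [eliminate ↔]
⇔ (¬((C ⊕ A) ∧ B) ∨ D) ∧ (D → ((C ⊕ A) ∧ B))   [eliminate →]
⇔ (¬((C ∨ A) ∧ ¬(C ∧ A) ∧ B) ∨ D) ∧ (D → ((C ⊕ A) ∧ B))   [expand ⊕]
⇔ (¬((C ∨ A) ∧ ¬(C ∧ A) ∧ B) ∨ D) ∧ (¬D ∨ ((C ⊕ A) ∧ B))   [eliminate →]
⇔ (¬((C ∨ A) ∧ ¬(C ∧ A) ∧ B) ∨ D) ∧ (¬D ∨ ((C ∨ A) ∧ ¬(C ∧ A) ∧ B))   [expand ⊕]
⇔ (¬(C ∨ A) ∨ ¬¬(C ∧ A) ∨ ¬B ∨ D) ∧ (¬D ∨ ((C ∨ A) ∧ ¬(C ∧ A) ∧ B))   [De Morgan]
⇔ ((¬C ∧ ¬A) ∨ ¬¬(C ∧ A) ∨ ¬B ∨ D) ∧ (¬D ∨ ((C ∨ A) ∧ ¬(C ∧ A) ∧ B))   [De Morgan]
⇔ ((¬C ∧ ¬A) ∨ (C ∧ A) ∨ ¬B ∨ D) ∧ (¬D ∨ ((C ∨ A) ∧ ¬(C ∧ A) ∧ B))   [double negation]
⇔ ((¬C ∧ ¬A) ∨ (C ∧ A) ∨ ¬B ∨ D) ∧ (¬D ∨ ((C ∨ A) ∧ (¬C ∨ ¬A) ∧ B))   [De Morgan]
⇔ (¬C ∨ C ∨ ¬B ∨ D) ∧ (¬C ∨ A ∨ ¬B ∨ D) ∧ (¬A ∨ C ∨ ¬B ∨ D) ∧ (¬A ∨ A ∨ ¬B ∨ D) ∧ (¬D ∨ C ∨ A) ∧ (¬D ∨ ¬C ∨ ¬A) ∧ (¬D ∨ B)   [distribute ∨ over ∧]
⇔ (¬C ∨ A ∨ ¬B ∨ D) ∧ (¬A ∨ C ∨ ¬B ∨ D) ∧ (¬D ∨ C ∨ A) ∧ (¬D ∨ ¬C ∨ ¬A) ∧ (¬D ∨ B)   [simplify]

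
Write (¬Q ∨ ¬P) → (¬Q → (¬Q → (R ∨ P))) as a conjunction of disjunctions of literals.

(¬Q ∨ ¬P) → (¬Q → (¬Q → (R ∨ P)))
= ¬(¬Q ∨ ¬P) ∨ (¬Q → (¬Q → (R ∨ P)))   [eliminate →]
= ¬(¬Q ∨ ¬P) ∨ ¬¬Q ∨ (¬Q → (R ∨ P))   [eliminate →]
= ¬(¬Q ∨ ¬P) ∨ ¬¬Q ∨ ¬¬Q ∨ R ∨ P   [eliminate →]
= (¬¬Q ∧ ¬¬P) ∨ ¬¬Q ∨ ¬¬Q ∨ R ∨ P   [De Morgan]
= (Q ∧ ¬¬P) ∨ ¬¬Q ∨ ¬¬Q ∨ R ∨ P   [double negation]
= (Q ∧ P) ∨ ¬¬Q ∨ ¬¬Q ∨ R ∨ P   [double negation]
= (Q ∧ P) ∨ Q ∨ ¬¬Q ∨ R ∨ P   [double negation]
= (Q ∧ P) ∨ Q ∨ Q ∨ R ∨ P   [double negation]
= (Q ∨ Q ∨ Q ∨ R ∨ P) ∧ (P ∨ Q ∨ Q ∨ R ∨ P)   [distribute ∨ over ∧]
= Q ∨ R ∨ P   [simplify]

Q ∨ R ∨ P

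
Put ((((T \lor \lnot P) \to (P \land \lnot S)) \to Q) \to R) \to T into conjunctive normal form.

(T \lor \lnot P \lor Q) \land (\lnot R \lor T)

((((T \lor \lnot P) \to (P \land \lnot S)) \to Q) \to R) \to T
⇔ \lnot ((((T \lor \lnot P) \to (P \land \lnot S)) \to Q) \to R) \lor T
⇔ \lnot (\lnot (((T \lor \lnot P) \to (P \land \lnot S)) \to Q) \lor R) \lor T
⇔ \lnot (\lnot (\lnot ((T \lor \lnot P) \to (P \land \lnot S)) \lor Q) \lor R) \lor T
⇔ \lnot (\lnot (\lnot (\lnot (T \lor \lnot P) \lor (P \land \lnot S)) \lor Q) \lor R) \lor T
⇔ (\lnot \lnot (\lnot (\lnot (T \lor \lnot P) \lor (P \land \lnot S)) \lor Q) \land \lnot R) \lor T
⇔ ((\lnot (\lnot (T \lor \lnot P) \lor (P \land \lnot S)) \lor Q) \land \lnot R) \lor T
⇔ (((\lnot \lnot (T \lor \lnot P) \land \lnot (P \land \lnot S)) \lor Q) \land \lnot R) \lor T
⇔ ((((T \lor \lnot P) \land \lnot (P \land \lnot S)) \lor Q) \land \lnot R) \lor T
⇔ ((((T \lor \lnot P) \land (\lnot P \lor \lnot \lnot S)) \lor Q) \land \lnot R) \lor T
⇔ ((((T \lor \lnot P) \land (\lnot P \lor S)) \lor Q) \land \lnot R) \lor T
⇔ (T \lor \lnot P \lor Q \lor T) \land (\lnot P \lor S \lor Q \lor T) \land (\lnot R \lor T)
⇔ (T \lor \lnot P \lor Q) \land (\lnot R \lor T)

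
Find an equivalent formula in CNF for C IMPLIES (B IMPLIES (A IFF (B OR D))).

C IMPLIES (B IMPLIES (A IFF (B OR D)))
≡ NOT C OR (B IMPLIES (A IFF (B OR D)))   [eliminate IMPLIES]
≡ NOT C OR NOT B OR (A IFF (B OR D))   [eliminate IMPLIES]
≡ NOT C OR NOT B OR ((A IMPLIES (B OR D)) AND ((B OR D) IMPLIES A))   [eliminate IFF]
≡ NOT C OR NOT B OR ((NOT A OR B OR D) AND ((B OR D) IMPLIES A))   [eliminate IMPLIES]
≡ NOT C OR NOT B OR ((NOT A OR B OR D) AND (NOT (B OR D) OR A))   [eliminate IMPLIES]
≡ NOT C OR NOT B OR ((NOT A OR B OR D) AND ((NOT B AND NOT D) OR A))   [De Morgan]
≡ (NOT C OR NOT B OR NOT A OR B OR D) AND (NOT C OR NOT B OR NOT B OR A) AND (NOT C OR NOT B OR NOT D OR A)   [distribute OR over AND]
≡ NOT C OR NOT B OR A   [simplify]

NOT C OR NOT B OR A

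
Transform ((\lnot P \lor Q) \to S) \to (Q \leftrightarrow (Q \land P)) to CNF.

((\lnot P \lor Q) \to S) \to (Q \leftrightarrow (Q \land P))
= \lnot ((\lnot P \lor Q) \to S) \lor (Q \leftrightarrow (Q \land P))   [eliminate \to]
= \lnot (\lnot (\lnot P \lor Q) \lor S) \lor (Q \leftrightarrow (Q \land P))   [eliminate \to]
= \lnot (\lnot (\lnot P \lor Q) \lor S) \lor ((Q \to (Q \land P)) \land ((Q \land P) \to Q))   [eliminate \leftrightarrow]
= \lnot (\lnot (\lnot P \lor Q) \lor S) \lor ((\lnot Q \lor (Q \land P)) \land ((Q \land P) \to Q))   [eliminate \to]
= \lnot (\lnot (\lnot P \lor Q) \lor S) \lor ((\lnot Q \lor (Q \land P)) \land (\lnot (Q \land P) \lor Q))   [eliminate \to]
= (\lnot \lnot (\lnot P \lor Q) \land \lnot S) \lor ((\lnot Q \lor (Q \land P)) \land (\lnot (Q \land P) \lor Q))   [De Morgan]
= ((\lnot P \lor Q) \land \lnot S) \lor ((\lnot Q \lor (Q \land P)) \land (\lnot (Q \land P) \lor Q))   [double negation]
= ((\lnot P \lor Q) \land \lnot S) \lor ((\lnot Q \lor (Q \land P)) \land (\lnot Q \lor \lnot P \lor Q))   [De Morgan]
= (\lnot P \lor Q \lor \lnot Q \lor Q) \land (\lnot P \lor Q \lor \lnot Q \lor P) \land (\lnot P \lor Q \lor \lnot Q \lor \lnot P \lor Q) \land (\lnot S \lor \lnot Q \lor Q) \land (\lnot S \lor \lnot Q \lor P) \land (\lnot S \lor \lnot Q \lor \lnot P \lor Q)   [distribute \lor over \land]
= \lnot S \lor \lnot Q \lor P   [simplify]

\lnot S \lor \lnot Q \lor P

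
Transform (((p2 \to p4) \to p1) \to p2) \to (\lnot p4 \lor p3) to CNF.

(\lnot p4 \lor p1 \lor p3) \land (\lnot p2 \lor \lnot p4 \lor p3)

(((p2 \to p4) \to p1) \to p2) \to (\lnot p4 \lor p3)
⇔ \lnot (((p2 \to p4) \to p1) \to p2) \lor \lnot p4 \lor p3   [eliminate \to]
⇔ \lnot (\lnot ((p2 \to p4) \to p1) \lor p2) \lor \lnot p4 \lor p3   [eliminate \to]
⇔ \lnot (\lnot (\lnot (p2 \to p4) \lor p1) \lor p2) \lor \lnot p4 \lor p3   [eliminate \to]
⇔ \lnot (\lnot (\lnot (\lnot p2 \lor p4) \lor p1) \lor p2) \lor \lnot p4 \lor p3   [eliminate \to]
⇔ (\lnot \lnot (\lnot (\lnot p2 \lor p4) \lor p1) \land \lnot p2) \lor \lnot p4 \lor p3   [De Morgan]
⇔ ((\lnot (\lnot p2 \lor p4) \lor p1) \land \lnot p2) \lor \lnot p4 \lor p3   [double negation]
⇔ (((\lnot \lnot p2 \land \lnot p4) \lor p1) \land \lnot p2) \lor \lnot p4 \lor p3   [De Morgan]
⇔ (((p2 \land \lnot p4) \lor p1) \land \lnot p2) \lor \lnot p4 \lor p3   [double negation]
⇔ (p2 \lor p1 \lor \lnot p4 \lor p3) \land (\lnot p4 \lor p1 \lor \lnot p4 \lor p3) \land (\lnot p2 \lor \lnot p4 \lor p3)   [distribute \lor over \land]
⇔ (\lnot p4 \lor p1 \lor p3) \land (\lnot p2 \lor \lnot p4 \lor p3)   [simplify]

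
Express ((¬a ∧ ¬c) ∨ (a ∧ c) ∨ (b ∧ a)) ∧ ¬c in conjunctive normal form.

(¬a ∨ c ∨ b) ∧ ¬c

((¬a ∧ ¬c) ∨ (a ∧ c) ∨ (b ∧ a)) ∧ ¬c
≡ (¬a ∨ a ∨ b) ∧ (¬a ∨ a ∨ a) ∧ (¬a ∨ c ∨ b) ∧ (¬a ∨ c ∨ a) ∧ (¬c ∨ a ∨ b) ∧ (¬c ∨ a ∨ a) ∧ (¬c ∨ c ∨ b) ∧ (¬c ∨ c ∨ a) ∧ ¬c
≡ (¬a ∨ c ∨ b) ∧ ¬c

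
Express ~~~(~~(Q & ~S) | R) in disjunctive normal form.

(~Q & ~R) | (S & ~R)

~~~(~~(Q & ~S) | R)
⇔ ~(~~(Q & ~S) | R)   (double negation)
⇔ ~~~(Q & ~S) & ~R   (De Morgan)
⇔ ~(Q & ~S) & ~R   (double negation)
⇔ (~Q | ~~S) & ~R   (De Morgan)
⇔ (~Q | S) & ~R   (double negation)
⇔ (~Q & ~R) | (S & ~R)   (distribute & over |)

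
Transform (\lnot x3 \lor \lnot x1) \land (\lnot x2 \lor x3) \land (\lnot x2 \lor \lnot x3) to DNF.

(\lnot x3 \land \lnot x2) \lor (\lnot x1 \land \lnot x2)

(\lnot x3 \lor \lnot x1) \land (\lnot x2 \lor x3) \land (\lnot x2 \lor \lnot x3)
⇔ (\lnot x3 \land \lnot x2 \land \lnot x2) \lor (\lnot x3 \land \lnot x2 \land \lnot x3) \lor (\lnot x3 \land x3 \land \lnot x2) \lor (\lnot x3 \land x3 \land \lnot x3) \lor (\lnot x1 \land \lnot x2 \land \lnot x2) \lor (\lnot x1 \land \lnot x2 \land \lnot x3) \lor (\lnot x1 \land x3 \land \lnot x2) \lor (\lnot x1 \land x3 \land \lnot x3)   [distribute \land over \lor]
⇔ (\lnot x3 \land \lnot x2) \lor (\lnot x1 \land \lnot x2)   [simplify]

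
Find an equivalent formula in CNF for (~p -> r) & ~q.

(~p -> r) & ~q
⇔ (~~p | r) & ~q
⇔ (p | r) & ~q

(p | r) & ~q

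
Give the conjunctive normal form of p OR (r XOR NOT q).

(p OR r OR NOT q) AND (p OR NOT r OR q)

p OR (r XOR NOT q)
≡ p OR ((r OR NOT q) AND NOT (r AND NOT q))   [expand XOR]
≡ p OR ((r OR NOT q) AND (NOT r OR NOT NOT q))   [De Morgan]
≡ p OR ((r OR NOT q) AND (NOT r OR q))   [double negation]
≡ (p OR r OR NOT q) AND (p OR NOT r OR q)   [distribute OR over AND]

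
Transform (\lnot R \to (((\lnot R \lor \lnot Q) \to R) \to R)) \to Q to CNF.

(\lnot R \to (((\lnot R \lor \lnot Q) \to R) \to R)) \to Q
≡ \lnot (\lnot R \to (((\lnot R \lor \lnot Q) \to R) \to R)) \lor Q   [eliminate \to]
≡ \lnot (\lnot \lnot R \lor (((\lnot R \lor \lnot Q) \to R) \to R)) \lor Q   [eliminate \to]
≡ \lnot (\lnot \lnot R \lor \lnot ((\lnot R \lor \lnot Q) \to R) \lor R) \lor Q   [eliminate \to]
≡ \lnot (\lnot \lnot R \lor \lnot (\lnot (\lnot R \lor \lnot Q) \lor R) \lor R) \lor Q   [eliminate \to]
≡ (\lnot \lnot \lnot R \land \lnot \lnot (\lnot (\lnot R \lor \lnot Q) \lor R) \land \lnot R) \lor Q   [De Morgan]
≡ (\lnot R \land \lnot \lnot (\lnot (\lnot R \lor \lnot Q) \lor R) \land \lnot R) \lor Q   [double negation]
≡ (\lnot R \land (\lnot (\lnot R \lor \lnot Q) \lor R) \land \lnot R) \lor Q   [double negation]
≡ (\lnot R \land ((\lnot \lnot R \land \lnot \lnot Q) \lor R) \land \lnot R) \lor Q   [De Morgan]
≡ (\lnot R \land ((R \land \lnot \lnot Q) \lor R) \land \lnot R) \lor Q   [double negation]
≡ (\lnot R \land ((R \land Q) \lor R) \land \lnot R) \lor Q   [double negation]
≡ (\lnot R \lor Q) \land (R \lor R \lor Q) \land (Q \lor R \lor Q) \land (\lnot R \lor Q)   [distribute \lor over \land]
≡ (\lnot R \lor Q) \land (R \lor Q)   [simplify]

(\lnot R \lor Q) \land (R \lor Q)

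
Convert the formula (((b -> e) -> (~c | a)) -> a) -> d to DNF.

(b & ~e & ~a) | (~c & ~a) | d

(((b -> e) -> (~c | a)) -> a) -> d
≡ ~(((b -> e) -> (~c | a)) -> a) | d
≡ ~(~((b -> e) -> (~c | a)) | a) | d
≡ ~(~(~(b -> e) | ~c | a) | a) | d
≡ ~(~(~(~b | e) | ~c | a) | a) | d
≡ (~~(~(~b | e) | ~c | a) & ~a) | d
≡ ((~(~b | e) | ~c | a) & ~a) | d
≡ (((~~b & ~e) | ~c | a) & ~a) | d
≡ (((b & ~e) | ~c | a) & ~a) | d
≡ (b & ~e & ~a) | (~c & ~a) | (a & ~a) | d
≡ (b & ~e & ~a) | (~c & ~a) | d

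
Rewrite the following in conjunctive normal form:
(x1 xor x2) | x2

x1 | x2

(x1 xor x2) | x2
≡ ((x1 | x2) & ~(x1 & x2)) | x2   [expand xor]
≡ ((x1 | x2) & (~x1 | ~x2)) | x2   [De Morgan]
≡ (x1 | x2 | x2) & (~x1 | ~x2 | x2)   [distribute | over &]
≡ x1 | x2   [simplify]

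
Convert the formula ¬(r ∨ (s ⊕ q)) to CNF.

¬(r ∨ (s ⊕ q))
≡ ¬(r ∨ ((s ∨ q) ∧ ¬(s ∧ q)))   [expand ⊕]
≡ ¬r ∧ ¬((s ∨ q) ∧ ¬(s ∧ q))   [De Morgan]
≡ ¬r ∧ (¬(s ∨ q) ∨ ¬¬(s ∧ q))   [De Morgan]
≡ ¬r ∧ ((¬s ∧ ¬q) ∨ ¬¬(s ∧ q))   [De Morgan]
≡ ¬r ∧ ((¬s ∧ ¬q) ∨ (s ∧ q))   [double negation]
≡ ¬r ∧ (¬s ∨ s) ∧ (¬s ∨ q) ∧ (¬q ∨ s) ∧ (¬q ∨ q)   [distribute ∨ over ∧]
≡ ¬r ∧ (¬s ∨ q) ∧ (¬q ∨ s)   [simplify]

¬r ∧ (¬s ∨ q) ∧ (¬q ∨ s)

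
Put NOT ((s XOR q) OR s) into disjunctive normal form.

NOT s AND NOT q

NOT ((s XOR q) OR s)
= NOT ((s AND NOT q) OR (NOT s AND q) OR s)   [expand XOR]
= NOT (s AND NOT q) AND NOT (NOT s AND q) AND NOT s   [De Morgan]
= (NOT s OR NOT NOT q) AND NOT (NOT s AND q) AND NOT s   [De Morgan]
= (NOT s OR q) AND NOT (NOT s AND q) AND NOT s   [double negation]
= (NOT s OR q) AND (NOT NOT s OR NOT q) AND NOT s   [De Morgan]
= (NOT s OR q) AND (s OR NOT q) AND NOT s   [double negation]
= (NOT s AND s AND NOT s) OR (NOT s AND NOT q AND NOT s) OR (q AND s AND NOT s) OR (q AND NOT q AND NOT s)   [distribute AND over OR]
= NOT s AND NOT q   [simplify]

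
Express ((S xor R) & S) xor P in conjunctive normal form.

((S xor R) & S) xor P
≡ (((S xor R) & S) | P) & ~((S xor R) & S & P)   [expand xor]
≡ (((S | R) & ~(S & R) & S) | P) & ~((S xor R) & S & P)   [expand xor]
≡ (((S | R) & ~(S & R) & S) | P) & ~((S | R) & ~(S & R) & S & P)   [expand xor]
≡ (((S | R) & (~S | ~R) & S) | P) & ~((S | R) & ~(S & R) & S & P)   [De Morgan]
≡ (((S | R) & (~S | ~R) & S) | P) & (~(S | R) | ~~(S & R) | ~S | ~P)   [De Morgan]
≡ (((S | R) & (~S | ~R) & S) | P) & ((~S & ~R) | ~~(S & R) | ~S | ~P)   [De Morgan]
≡ (((S | R) & (~S | ~R) & S) | P) & ((~S & ~R) | (S & R) | ~S | ~P)   [double negation]
≡ (S | R | P) & (~S | ~R | P) & (S | P) & (~S | S | ~S | ~P) & (~S | R | ~S | ~P) & (~R | S | ~S | ~P) & (~R | R | ~S | ~P)   [distribute | over &]
≡ (~S | ~R | P) & (S | P) & (~S | R | ~P)   [simplify]

(~S | ~R | P) & (S | P) & (~S | R | ~P)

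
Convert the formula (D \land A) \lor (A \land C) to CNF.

(D \land A) \lor (A \land C)
⇔ (D \lor A) \land (D \lor C) \land (A \lor A) \land (A \lor C)   — distribute \lor over \land
⇔ (D \lor C) \land A   — simplify

(D \lor C) \land A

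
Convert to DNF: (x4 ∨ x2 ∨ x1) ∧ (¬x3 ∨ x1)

(x4 ∧ ¬x3) ∨ (x2 ∧ ¬x3) ∨ x1

(x4 ∨ x2 ∨ x1) ∧ (¬x3 ∨ x1)
⇔ (x4 ∧ ¬x3) ∨ (x4 ∧ x1) ∨ (x2 ∧ ¬x3) ∨ (x2 ∧ x1) ∨ (x1 ∧ ¬x3) ∨ (x1 ∧ x1)   [distribute ∧ over ∨]
⇔ (x4 ∧ ¬x3) ∨ (x2 ∧ ¬x3) ∨ x1   [simplify]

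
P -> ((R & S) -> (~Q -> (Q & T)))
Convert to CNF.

~P | ~R | ~S | Q

P -> ((R & S) -> (~Q -> (Q & T)))
≡ ~P | ((R & S) -> (~Q -> (Q & T)))   [eliminate ->]
≡ ~P | ~(R & S) | (~Q -> (Q & T))   [eliminate ->]
≡ ~P | ~(R & S) | ~~Q | (Q & T)   [eliminate ->]
≡ ~P | ~R | ~S | ~~Q | (Q & T)   [De Morgan]
≡ ~P | ~R | ~S | Q | (Q & T)   [double negation]
≡ (~P | ~R | ~S | Q | Q) & (~P | ~R | ~S | Q | T)   [distribute | over &]
≡ ~P | ~R | ~S | Q   [simplify]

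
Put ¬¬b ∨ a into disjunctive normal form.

b ∨ a

¬¬b ∨ a
= b ∨ a   [double negation]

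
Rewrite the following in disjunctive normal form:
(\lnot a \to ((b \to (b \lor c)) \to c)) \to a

(\lnot a \land \lnot b \land \lnot c) \lor (\lnot a \land b \land \lnot c) \lor a

(\lnot a \to ((b \to (b \lor c)) \to c)) \to a
≡ \lnot (\lnot a \to ((b \to (b \lor c)) \to c)) \lor a   — eliminate \to
≡ \lnot (\lnot \lnot a \lor ((b \to (b \lor c)) \to c)) \lor a   — eliminate \to
≡ \lnot (\lnot \lnot a \lor \lnot (b \to (b \lor c)) \lor c) \lor a   — eliminate \to
≡ \lnot (\lnot \lnot a \lor \lnot (\lnot b \lor b \lor c) \lor c) \lor a   — eliminate \to
≡ (\lnot \lnot \lnot a \land \lnot \lnot (\lnot b \lor b \lor c) \land \lnot c) \lor a   — De Morgan
≡ (\lnot a \land \lnot \lnot (\lnot b \lor b \lor c) \land \lnot c) \lor a   — double negation
≡ (\lnot a \land (\lnot b \lor b \lor c) \land \lnot c) \lor a   — double negation
≡ (\lnot a \land \lnot b \land \lnot c) \lor (\lnot a \land b \land \lnot c) \lor (\lnot a \land c \land \lnot c) \lor a   — distribute \land over \lor
≡ (\lnot a \land \lnot b \land \lnot c) \lor (\lnot a \land b \land \lnot c) \lor a   — simplify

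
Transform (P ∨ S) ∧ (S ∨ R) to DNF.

P ∧ R ∨ S

(P ∨ S) ∧ (S ∨ R)
⇔ P ∧ S ∨ P ∧ R ∨ S ∧ S ∨ S ∧ R   (distribute ∧ over ∨)
⇔ P ∧ R ∨ S   (simplify)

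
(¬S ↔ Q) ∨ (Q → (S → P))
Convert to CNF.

(¬S ↔ Q) ∨ (Q → (S → P))
≡ ((¬S → Q) ∧ (Q → ¬S)) ∨ (Q → (S → P))   [eliminate ↔]
≡ ((¬¬S ∨ Q) ∧ (Q → ¬S)) ∨ (Q → (S → P))   [eliminate →]
≡ ((¬¬S ∨ Q) ∧ (¬Q ∨ ¬S)) ∨ (Q → (S → P))   [eliminate →]
≡ ((¬¬S ∨ Q) ∧ (¬Q ∨ ¬S)) ∨ ¬Q ∨ (S → P)   [eliminate →]
≡ ((¬¬S ∨ Q) ∧ (¬Q ∨ ¬S)) ∨ ¬Q ∨ ¬S ∨ P   [eliminate →]
≡ ((S ∨ Q) ∧ (¬Q ∨ ¬S)) ∨ ¬Q ∨ ¬S ∨ P   [double negation]
≡ (S ∨ Q ∨ ¬Q ∨ ¬S ∨ P) ∧ (¬Q ∨ ¬S ∨ ¬Q ∨ ¬S ∨ P)   [distribute ∨ over ∧]
≡ ¬Q ∨ ¬S ∨ P   [simplify]

¬Q ∨ ¬S ∨ P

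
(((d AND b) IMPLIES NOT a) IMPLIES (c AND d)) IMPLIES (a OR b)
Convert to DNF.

NOT d OR (NOT b AND NOT c) OR (NOT a AND NOT c) OR a OR b

(((d AND b) IMPLIES NOT a) IMPLIES (c AND d)) IMPLIES (a OR b)
= NOT (((d AND b) IMPLIES NOT a) IMPLIES (c AND d)) OR a OR b   [eliminate IMPLIES]
= NOT (NOT ((d AND b) IMPLIES NOT a) OR (c AND d)) OR a OR b   [eliminate IMPLIES]
= NOT (NOT (NOT (d AND b) OR NOT a) OR (c AND d)) OR a OR b   [eliminate IMPLIES]
= (NOT NOT (NOT (d AND b) OR NOT a) AND NOT (c AND d)) OR a OR b   [De Morgan]
= ((NOT (d AND b) OR NOT a) AND NOT (c AND d)) OR a OR b   [double negation]
= ((NOT d OR NOT b OR NOT a) AND NOT (c AND d)) OR a OR b   [De Morgan]
= ((NOT d OR NOT b OR NOT a) AND (NOT c OR NOT d)) OR a OR b   [De Morgan]
= (NOT d AND NOT c) OR (NOT d AND NOT d) OR (NOT b AND NOT c) OR (NOT b AND NOT d) OR (NOT a AND NOT c) OR (NOT a AND NOT d) OR a OR b   [distribute AND over OR]
= NOT d OR (NOT b AND NOT c) OR (NOT a AND NOT c) OR a OR b   [simplify]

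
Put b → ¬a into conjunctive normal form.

b → ¬a
⇔ ¬b ∨ ¬a   [eliminate →]

¬b ∨ ¬a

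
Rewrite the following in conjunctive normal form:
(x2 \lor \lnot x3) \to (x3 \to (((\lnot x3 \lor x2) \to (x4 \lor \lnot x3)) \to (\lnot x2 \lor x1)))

\lnot x2 \lor \lnot x3 \lor \lnot x4 \lor x1

(x2 \lor \lnot x3) \to (x3 \to (((\lnot x3 \lor x2) \to (x4 \lor \lnot x3)) \to (\lnot x2 \lor x1)))
≡ \lnot (x2 \lor \lnot x3) \lor (x3 \to (((\lnot x3 \lor x2) \to (x4 \lor \lnot x3)) \to (\lnot x2 \lor x1)))   [eliminate \to]
≡ \lnot (x2 \lor \lnot x3) \lor \lnot x3 \lor (((\lnot x3 \lor x2) \to (x4 \lor \lnot x3)) \to (\lnot x2 \lor x1))   [eliminate \to]
≡ \lnot (x2 \lor \lnot x3) \lor \lnot x3 \lor \lnot ((\lnot x3 \lor x2) \to (x4 \lor \lnot x3)) \lor \lnot x2 \lor x1   [eliminate \to]
≡ \lnot (x2 \lor \lnot x3) \lor \lnot x3 \lor \lnot (\lnot (\lnot x3 \lor x2) \lor x4 \lor \lnot x3) \lor \lnot x2 \lor x1   [eliminate \to]
≡ (\lnot x2 \land \lnot \lnot x3) \lor \lnot x3 \lor \lnot (\lnot (\lnot x3 \lor x2) \lor x4 \lor \lnot x3) \lor \lnot x2 \lor x1   [De Morgan]
≡ (\lnot x2 \land x3) \lor \lnot x3 \lor \lnot (\lnot (\lnot x3 \lor x2) \lor x4 \lor \lnot x3) \lor \lnot x2 \lor x1   [double negation]
≡ (\lnot x2 \land x3) \lor \lnot x3 \lor (\lnot \lnot (\lnot x3 \lor x2) \land \lnot x4 \land \lnot \lnot x3) \lor \lnot x2 \lor x1   [De Morgan]
≡ (\lnot x2 \land x3) \lor \lnot x3 \lor ((\lnot x3 \lor x2) \land \lnot x4 \land \lnot \lnot x3) \lor \lnot x2 \lor x1   [double negation]
≡ (\lnot x2 \land x3) \lor \lnot x3 \lor ((\lnot x3 \lor x2) \land \lnot x4 \land x3) \lor \lnot x2 \lor x1   [double negation]
≡ (\lnot x2 \lor \lnot x3 \lor \lnot x3 \lor x2 \lor \lnot x2 \lor x1) \land (\lnot x2 \lor \lnot x3 \lor \lnot x4 \lor \lnot x2 \lor x1) \land (\lnot x2 \lor \lnot x3 \lor x3 \lor \lnot x2 \lor x1) \land (x3 \lor \lnot x3 \lor \lnot x3 \lor x2 \lor \lnot x2 \lor x1) \land (x3 \lor \lnot x3 \lor \lnot x4 \lor \lnot x2 \lor x1) \land (x3 \lor \lnot x3 \lor x3 \lor \lnot x2 \lor x1)   [distribute \lor over \land]
≡ \lnot x2 \lor \lnot x3 \lor \lnot x4 \lor x1   [simplify]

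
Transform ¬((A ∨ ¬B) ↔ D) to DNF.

(A ∧ ¬D) ∨ (¬B ∧ ¬D) ∨ (D ∧ ¬A ∧ B)

¬((A ∨ ¬B) ↔ D)
⇔ ¬(((A ∨ ¬B) → D) ∧ (D → (A ∨ ¬B)))   [eliminate ↔]
⇔ ¬((¬(A ∨ ¬B) ∨ D) ∧ (D → (A ∨ ¬B)))   [eliminate →]
⇔ ¬((¬(A ∨ ¬B) ∨ D) ∧ (¬D ∨ A ∨ ¬B))   [eliminate →]
⇔ ¬(¬(A ∨ ¬B) ∨ D) ∨ ¬(¬D ∨ A ∨ ¬B)   [De Morgan]
⇔ (¬¬(A ∨ ¬B) ∧ ¬D) ∨ ¬(¬D ∨ A ∨ ¬B)   [De Morgan]
⇔ ((A ∨ ¬B) ∧ ¬D) ∨ ¬(¬D ∨ A ∨ ¬B)   [double negation]
⇔ ((A ∨ ¬B) ∧ ¬D) ∨ (¬¬D ∧ ¬A ∧ ¬¬B)   [De Morgan]
⇔ ((A ∨ ¬B) ∧ ¬D) ∨ (D ∧ ¬A ∧ ¬¬B)   [double negation]
⇔ ((A ∨ ¬B) ∧ ¬D) ∨ (D ∧ ¬A ∧ B)   [double negation]
⇔ (A ∧ ¬D) ∨ (¬B ∧ ¬D) ∨ (D ∧ ¬A ∧ B)   [distribute ∧ over ∨]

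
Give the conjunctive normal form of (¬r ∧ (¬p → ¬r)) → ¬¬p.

(¬r ∧ (¬p → ¬r)) → ¬¬p
= ¬(¬r ∧ (¬p → ¬r)) ∨ ¬¬p
= ¬(¬r ∧ (¬¬p ∨ ¬r)) ∨ ¬¬p
= ¬¬r ∨ ¬(¬¬p ∨ ¬r) ∨ ¬¬p
= r ∨ ¬(¬¬p ∨ ¬r) ∨ ¬¬p
= r ∨ (¬¬¬p ∧ ¬¬r) ∨ ¬¬p
= r ∨ (¬p ∧ ¬¬r) ∨ ¬¬p
= r ∨ (¬p ∧ r) ∨ ¬¬p
= r ∨ (¬p ∧ r) ∨ p
= (r ∨ ¬p ∨ p) ∧ (r ∨ r ∨ p)
= r ∨ p

r ∨ p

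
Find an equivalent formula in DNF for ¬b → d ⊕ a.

¬b → d ⊕ a
= ¬¬b ∨ (d ⊕ a)
= ¬¬b ∨ d ∧ ¬a ∨ ¬d ∧ a
= b ∨ d ∧ ¬a ∨ ¬d ∧ a

b ∨ d ∧ ¬a ∨ ¬d ∧ a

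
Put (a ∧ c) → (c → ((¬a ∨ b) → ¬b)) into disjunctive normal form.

¬a ∨ ¬c ∨ ¬b

(a ∧ c) → (c → ((¬a ∨ b) → ¬b))
⇔ ¬(a ∧ c) ∨ (c → ((¬a ∨ b) → ¬b))   [eliminate →]
⇔ ¬(a ∧ c) ∨ ¬c ∨ ((¬a ∨ b) → ¬b)   [eliminate →]
⇔ ¬(a ∧ c) ∨ ¬c ∨ ¬(¬a ∨ b) ∨ ¬b   [eliminate →]
⇔ ¬a ∨ ¬c ∨ ¬c ∨ ¬(¬a ∨ b) ∨ ¬b   [De Morgan]
⇔ ¬a ∨ ¬c ∨ ¬c ∨ (¬¬a ∧ ¬b) ∨ ¬b   [De Morgan]
⇔ ¬a ∨ ¬c ∨ ¬c ∨ (a ∧ ¬b) ∨ ¬b   [double negation]
⇔ ¬a ∨ ¬c ∨ ¬b   [simplify]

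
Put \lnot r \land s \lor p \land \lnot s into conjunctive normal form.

(\lnot r \lor p) \land (\lnot r \lor \lnot s) \land (s \lor p)

\lnot r \land s \lor p \land \lnot s
≡ (\lnot r \lor p) \land (\lnot r \lor \lnot s) \land (s \lor p) \land (s \lor \lnot s)   [distribute \lor over \land]
≡ (\lnot r \lor p) \land (\lnot r \lor \lnot s) \land (s \lor p)   [simplify]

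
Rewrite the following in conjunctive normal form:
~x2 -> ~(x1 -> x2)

x2 | x1

~x2 -> ~(x1 -> x2)
= ~~x2 | ~(x1 -> x2)   (eliminate ->)
= ~~x2 | ~(~x1 | x2)   (eliminate ->)
= x2 | ~(~x1 | x2)   (double negation)
= x2 | (~~x1 & ~x2)   (De Morgan)
= x2 | (x1 & ~x2)   (double negation)
= (x2 | x1) & (x2 | ~x2)   (distribute | over &)
= x2 | x1   (simplify)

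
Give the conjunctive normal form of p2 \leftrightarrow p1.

p2 \leftrightarrow p1
≡ (p2 \to p1) \land (p1 \to p2)   [eliminate \leftrightarrow]
≡ (\lnot p2 \lor p1) \land (p1 \to p2)   [eliminate \to]
≡ (\lnot p2 \lor p1) \land (\lnot p1 \lor p2)   [eliminate \to]

(\lnot p2 \lor p1) \land (\lnot p1 \lor p2)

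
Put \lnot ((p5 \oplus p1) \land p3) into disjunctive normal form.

\lnot ((p5 \oplus p1) \land p3)
= \lnot (((p5 \land \lnot p1) \lor (\lnot p5 \land p1)) \land p3)   [expand \oplus]
= \lnot ((p5 \land \lnot p1) \lor (\lnot p5 \land p1)) \lor \lnot p3   [De Morgan]
= (\lnot (p5 \land \lnot p1) \land \lnot (\lnot p5 \land p1)) \lor \lnot p3   [De Morgan]
= ((\lnot p5 \lor \lnot \lnot p1) \land \lnot (\lnot p5 \land p1)) \lor \lnot p3   [De Morgan]
= ((\lnot p5 \lor p1) \land \lnot (\lnot p5 \land p1)) \lor \lnot p3   [double negation]
= ((\lnot p5 \lor p1) \land (\lnot \lnot p5 \lor \lnot p1)) \lor \lnot p3   [De Morgan]
= ((\lnot p5 \lor p1) \land (p5 \lor \lnot p1)) \lor \lnot p3   [double negation]
= (\lnot p5 \land p5) \lor (\lnot p5 \land \lnot p1) \lor (p1 \land p5) \lor (p1 \land \lnot p1) \lor \lnot p3   [distribute \land over \lor]
= (\lnot p5 \land \lnot p1) \lor (p1 \land p5) \lor \lnot p3   [simplify]

(\lnot p5 \land \lnot p1) \lor (p1 \land p5) \lor \lnot p3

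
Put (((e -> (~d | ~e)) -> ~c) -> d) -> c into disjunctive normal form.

(~c & ~d) | c

(((e -> (~d | ~e)) -> ~c) -> d) -> c
⇔ ~(((e -> (~d | ~e)) -> ~c) -> d) | c   (eliminate ->)
⇔ ~(~((e -> (~d | ~e)) -> ~c) | d) | c   (eliminate ->)
⇔ ~(~(~(e -> (~d | ~e)) | ~c) | d) | c   (eliminate ->)
⇔ ~(~(~(~e | ~d | ~e) | ~c) | d) | c   (eliminate ->)
⇔ (~~(~(~e | ~d | ~e) | ~c) & ~d) | c   (De Morgan)
⇔ ((~(~e | ~d | ~e) | ~c) & ~d) | c   (double negation)
⇔ (((~~e & ~~d & ~~e) | ~c) & ~d) | c   (De Morgan)
⇔ (((e & ~~d & ~~e) | ~c) & ~d) | c   (double negation)
⇔ (((e & d & ~~e) | ~c) & ~d) | c   (double negation)
⇔ (((e & d & e) | ~c) & ~d) | c   (double negation)
⇔ (e & d & e & ~d) | (~c & ~d) | c   (distribute & over |)
⇔ (~c & ~d) | c   (simplify)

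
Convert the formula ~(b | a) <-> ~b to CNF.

b | ~a

~(b | a) <-> ~b
⇔ (~(b | a) -> ~b) & (~b -> ~(b | a))   [eliminate <->]
⇔ (~~(b | a) | ~b) & (~b -> ~(b | a))   [eliminate ->]
⇔ (~~(b | a) | ~b) & (~~b | ~(b | a))   [eliminate ->]
⇔ (b | a | ~b) & (~~b | ~(b | a))   [double negation]
⇔ (b | a | ~b) & (b | ~(b | a))   [double negation]
⇔ (b | a | ~b) & (b | (~b & ~a))   [De Morgan]
⇔ (b | a | ~b) & (b | ~b) & (b | ~a)   [distribute | over &]
⇔ b | ~a   [simplify]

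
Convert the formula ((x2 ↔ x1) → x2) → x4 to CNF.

((x2 ↔ x1) → x2) → x4
= ¬((x2 ↔ x1) → x2) ∨ x4   (eliminate →)
= ¬(¬(x2 ↔ x1) ∨ x2) ∨ x4   (eliminate →)
= ¬(¬((x2 → x1) ∧ (x1 → x2)) ∨ x2) ∨ x4   (eliminate ↔)
= ¬(¬((¬x2 ∨ x1) ∧ (x1 → x2)) ∨ x2) ∨ x4   (eliminate →)
= ¬(¬((¬x2 ∨ x1) ∧ (¬x1 ∨ x2)) ∨ x2) ∨ x4   (eliminate →)
= (¬¬((¬x2 ∨ x1) ∧ (¬x1 ∨ x2)) ∧ ¬x2) ∨ x4   (De Morgan)
= ((¬x2 ∨ x1) ∧ (¬x1 ∨ x2) ∧ ¬x2) ∨ x4   (double negation)
= (¬x2 ∨ x1 ∨ x4) ∧ (¬x1 ∨ x2 ∨ x4) ∧ (¬x2 ∨ x4)   (distribute ∨ over ∧)
= (¬x1 ∨ x2 ∨ x4) ∧ (¬x2 ∨ x4)   (simplify)

(¬x1 ∨ x2 ∨ x4) ∧ (¬x2 ∨ x4)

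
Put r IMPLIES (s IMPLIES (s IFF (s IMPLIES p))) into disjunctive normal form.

NOT r OR NOT s OR (p AND s)

r IMPLIES (s IMPLIES (s IFF (s IMPLIES p)))
= NOT r OR (s IMPLIES (s IFF (s IMPLIES p)))   [eliminate IMPLIES]
= NOT r OR NOT s OR (s IFF (s IMPLIES p))   [eliminate IMPLIES]
= NOT r OR NOT s OR ((s IMPLIES (s IMPLIES p)) AND ((s IMPLIES p) IMPLIES s))   [eliminate IFF]
= NOT r OR NOT s OR ((NOT s OR (s IMPLIES p)) AND ((s IMPLIES p) IMPLIES s))   [eliminate IMPLIES]
= NOT r OR NOT s OR ((NOT s OR NOT s OR p) AND ((s IMPLIES p) IMPLIES s))   [eliminate IMPLIES]
= NOT r OR NOT s OR ((NOT s OR NOT s OR p) AND (NOT (s IMPLIES p) OR s))   [eliminate IMPLIES]
= NOT r OR NOT s OR ((NOT s OR NOT s OR p) AND (NOT (NOT s OR p) OR s))   [eliminate IMPLIES]
= NOT r OR NOT s OR ((NOT s OR NOT s OR p) AND ((NOT NOT s AND NOT p) OR s))   [De Morgan]
= NOT r OR NOT s OR ((NOT s OR NOT s OR p) AND ((s AND NOT p) OR s))   [double negation]
= NOT r OR NOT s OR (NOT s AND s AND NOT p) OR (NOT s AND s) OR (NOT s AND s AND NOT p) OR (NOT s AND s) OR (p AND s AND NOT p) OR (p AND s)   [distribute AND over OR]
= NOT r OR NOT s OR (p AND s)   [simplify]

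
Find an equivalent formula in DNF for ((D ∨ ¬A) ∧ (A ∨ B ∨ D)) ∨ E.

((D ∨ ¬A) ∧ (A ∨ B ∨ D)) ∨ E
⇔ (D ∧ A) ∨ (D ∧ B) ∨ (D ∧ D) ∨ (¬A ∧ A) ∨ (¬A ∧ B) ∨ (¬A ∧ D) ∨ E   — distribute ∧ over ∨
⇔ D ∨ (¬A ∧ B) ∨ E   — simplify

D ∨ (¬A ∧ B) ∨ E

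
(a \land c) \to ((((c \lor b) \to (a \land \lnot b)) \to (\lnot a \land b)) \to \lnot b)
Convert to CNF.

\lnot a \lor \lnot c \lor \lnot b

(a \land c) \to ((((c \lor b) \to (a \land \lnot b)) \to (\lnot a \land b)) \to \lnot b)
= \lnot (a \land c) \lor ((((c \lor b) \to (a \land \lnot b)) \to (\lnot a \land b)) \to \lnot b)   — eliminate \to
= \lnot (a \land c) \lor \lnot (((c \lor b) \to (a \land \lnot b)) \to (\lnot a \land b)) \lor \lnot b   — eliminate \to
= \lnot (a \land c) \lor \lnot (\lnot ((c \lor b) \to (a \land \lnot b)) \lor (\lnot a \land b)) \lor \lnot b   — eliminate \to
= \lnot (a \land c) \lor \lnot (\lnot (\lnot (c \lor b) \lor (a \land \lnot b)) \lor (\lnot a \land b)) \lor \lnot b   — eliminate \to
= \lnot a \lor \lnot c \lor \lnot (\lnot (\lnot (c \lor b) \lor (a \land \lnot b)) \lor (\lnot a \land b)) \lor \lnot b   — De Morgan
= \lnot a \lor \lnot c \lor (\lnot \lnot (\lnot (c \lor b) \lor (a \land \lnot b)) \land \lnot (\lnot a \land b)) \lor \lnot b   — De Morgan
= \lnot a \lor \lnot c \lor ((\lnot (c \lor b) \lor (a \land \lnot b)) \land \lnot (\lnot a \land b)) \lor \lnot b   — double negation
= \lnot a \lor \lnot c \lor (((\lnot c \land \lnot b) \lor (a \land \lnot b)) \land \lnot (\lnot a \land b)) \lor \lnot b   — De Morgan
= \lnot a \lor \lnot c \lor (((\lnot c \land \lnot b) \lor (a \land \lnot b)) \land (\lnot \lnot a \lor \lnot b)) \lor \lnot b   — De Morgan
= \lnot a \lor \lnot c \lor (((\lnot c \land \lnot b) \lor (a \land \lnot b)) \land (a \lor \lnot b)) \lor \lnot b   — double negation
= (\lnot a \lor \lnot c \lor \lnot c \lor a \lor \lnot b) \land (\lnot a \lor \lnot c \lor \lnot c \lor \lnot b \lor \lnot b) \land (\lnot a \lor \lnot c \lor \lnot b \lor a \lor \lnot b) \land (\lnot a \lor \lnot c \lor \lnot b \lor \lnot b \lor \lnot b) \land (\lnot a \lor \lnot c \lor a \lor \lnot b \lor \lnot b)   — distribute \lor over \land
= \lnot a \lor \lnot c \lor \lnot b   — simplify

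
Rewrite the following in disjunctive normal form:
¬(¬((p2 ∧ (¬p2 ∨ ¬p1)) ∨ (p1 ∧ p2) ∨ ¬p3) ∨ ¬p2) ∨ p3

¬(¬((p2 ∧ (¬p2 ∨ ¬p1)) ∨ (p1 ∧ p2) ∨ ¬p3) ∨ ¬p2) ∨ p3
= (¬¬((p2 ∧ (¬p2 ∨ ¬p1)) ∨ (p1 ∧ p2) ∨ ¬p3) ∧ ¬¬p2) ∨ p3   [De Morgan]
= (((p2 ∧ (¬p2 ∨ ¬p1)) ∨ (p1 ∧ p2) ∨ ¬p3) ∧ ¬¬p2) ∨ p3   [double negation]
= (((p2 ∧ (¬p2 ∨ ¬p1)) ∨ (p1 ∧ p2) ∨ ¬p3) ∧ p2) ∨ p3   [double negation]
= (p2 ∧ ¬p2 ∧ p2) ∨ (p2 ∧ ¬p1 ∧ p2) ∨ (p1 ∧ p2 ∧ p2) ∨ (¬p3 ∧ p2) ∨ p3   [distribute ∧ over ∨]
= (p2 ∧ ¬p1) ∨ (p1 ∧ p2) ∨ (¬p3 ∧ p2) ∨ p3   [simplify]

(p2 ∧ ¬p1) ∨ (p1 ∧ p2) ∨ (¬p3 ∧ p2) ∨ p3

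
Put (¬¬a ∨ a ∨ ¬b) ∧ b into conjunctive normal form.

(¬¬a ∨ a ∨ ¬b) ∧ b
= (a ∨ a ∨ ¬b) ∧ b
= (a ∨ ¬b) ∧ b

(a ∨ ¬b) ∧ b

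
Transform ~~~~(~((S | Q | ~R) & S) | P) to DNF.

~~~~(~((S | Q | ~R) & S) | P)
≡ ~~(~((S | Q | ~R) & S) | P)
≡ ~((S | Q | ~R) & S) | P
≡ ~(S | Q | ~R) | ~S | P
≡ (~S & ~Q & ~~R) | ~S | P
≡ (~S & ~Q & R) | ~S | P
≡ ~S | P

~S | P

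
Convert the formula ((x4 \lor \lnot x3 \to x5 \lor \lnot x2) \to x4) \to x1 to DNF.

\lnot x4 \land x3 \lor x5 \land \lnot x4 \lor \lnot x2 \land \lnot x4 \lor x1

((x4 \lor \lnot x3 \to x5 \lor \lnot x2) \to x4) \to x1
⇔ \lnot ((x4 \lor \lnot x3 \to x5 \lor \lnot x2) \to x4) \lor x1   [eliminate \to]
⇔ \lnot (\lnot (x4 \lor \lnot x3 \to x5 \lor \lnot x2) \lor x4) \lor x1   [eliminate \to]
⇔ \lnot (\lnot (\lnot (x4 \lor \lnot x3) \lor x5 \lor \lnot x2) \lor x4) \lor x1   [eliminate \to]
⇔ \lnot \lnot (\lnot (x4 \lor \lnot x3) \lor x5 \lor \lnot x2) \land \lnot x4 \lor x1   [De Morgan]
⇔ (\lnot (x4 \lor \lnot x3) \lor x5 \lor \lnot x2) \land \lnot x4 \lor x1   [double negation]
⇔ (\lnot x4 \land \lnot \lnot x3 \lor x5 \lor \lnot x2) \land \lnot x4 \lor x1   [De Morgan]
⇔ (\lnot x4 \land x3 \lor x5 \lor \lnot x2) \land \lnot x4 \lor x1   [double negation]
⇔ \lnot x4 \land x3 \land \lnot x4 \lor x5 \land \lnot x4 \lor \lnot x2 \land \lnot x4 \lor x1   [distribute \land over \lor]
⇔ \lnot x4 \land x3 \lor x5 \land \lnot x4 \lor \lnot x2 \land \lnot x4 \lor x1   [simplify]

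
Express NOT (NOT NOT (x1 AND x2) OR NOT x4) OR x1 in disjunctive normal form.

(NOT x1 AND x4) OR (NOT x2 AND x4) OR x1

NOT (NOT NOT (x1 AND x2) OR NOT x4) OR x1
= (NOT NOT NOT (x1 AND x2) AND NOT NOT x4) OR x1   — De Morgan
= (NOT (x1 AND x2) AND NOT NOT x4) OR x1   — double negation
= ((NOT x1 OR NOT x2) AND NOT NOT x4) OR x1   — De Morgan
= ((NOT x1 OR NOT x2) AND x4) OR x1   — double negation
= (NOT x1 AND x4) OR (NOT x2 AND x4) OR x1   — distribute AND over OR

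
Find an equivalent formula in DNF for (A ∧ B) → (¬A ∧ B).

¬A ∨ ¬B

(A ∧ B) → (¬A ∧ B)
⇔ ¬(A ∧ B) ∨ (¬A ∧ B)
⇔ ¬A ∨ ¬B ∨ (¬A ∧ B)
⇔ ¬A ∨ ¬B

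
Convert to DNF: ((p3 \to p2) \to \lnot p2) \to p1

p2 \lor p1

((p3 \to p2) \to \lnot p2) \to p1
⇔ \lnot ((p3 \to p2) \to \lnot p2) \lor p1   (eliminate \to)
⇔ \lnot (\lnot (p3 \to p2) \lor \lnot p2) \lor p1   (eliminate \to)
⇔ \lnot (\lnot (\lnot p3 \lor p2) \lor \lnot p2) \lor p1   (eliminate \to)
⇔ (\lnot \lnot (\lnot p3 \lor p2) \land \lnot \lnot p2) \lor p1   (De Morgan)
⇔ ((\lnot p3 \lor p2) \land \lnot \lnot p2) \lor p1   (double negation)
⇔ ((\lnot p3 \lor p2) \land p2) \lor p1   (double negation)
⇔ (\lnot p3 \land p2) \lor (p2 \land p2) \lor p1   (distribute \land over \lor)
⇔ p2 \lor p1   (simplify)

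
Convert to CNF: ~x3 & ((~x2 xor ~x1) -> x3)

~x3 & ((~x2 xor ~x1) -> x3)
≡ ~x3 & (~(~x2 xor ~x1) | x3)   — eliminate ->
≡ ~x3 & (~((~x2 | ~x1) & ~(~x2 & ~x1)) | x3)   — expand xor
≡ ~x3 & (~(~x2 | ~x1) | ~~(~x2 & ~x1) | x3)   — De Morgan
≡ ~x3 & ((~~x2 & ~~x1) | ~~(~x2 & ~x1) | x3)   — De Morgan
≡ ~x3 & ((x2 & ~~x1) | ~~(~x2 & ~x1) | x3)   — double negation
≡ ~x3 & ((x2 & x1) | ~~(~x2 & ~x1) | x3)   — double negation
≡ ~x3 & ((x2 & x1) | (~x2 & ~x1) | x3)   — double negation
≡ ~x3 & (x2 | ~x2 | x3) & (x2 | ~x1 | x3) & (x1 | ~x2 | x3) & (x1 | ~x1 | x3)   — distribute | over &
≡ ~x3 & (x2 | ~x1 | x3) & (x1 | ~x2 | x3)   — simplify

~x3 & (x2 | ~x1 | x3) & (x1 | ~x2 | x3)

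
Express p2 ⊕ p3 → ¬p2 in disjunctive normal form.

p3 ∧ p2 ∨ ¬p2

p2 ⊕ p3 → ¬p2
≡ ¬(p2 ⊕ p3) ∨ ¬p2   (eliminate →)
≡ ¬(p2 ∧ ¬p3 ∨ ¬p2 ∧ p3) ∨ ¬p2   (expand ⊕)
≡ ¬(p2 ∧ ¬p3) ∧ ¬(¬p2 ∧ p3) ∨ ¬p2   (De Morgan)
≡ (¬p2 ∨ ¬¬p3) ∧ ¬(¬p2 ∧ p3) ∨ ¬p2   (De Morgan)
≡ (¬p2 ∨ p3) ∧ ¬(¬p2 ∧ p3) ∨ ¬p2   (double negation)
≡ (¬p2 ∨ p3) ∧ (¬¬p2 ∨ ¬p3) ∨ ¬p2   (De Morgan)
≡ (¬p2 ∨ p3) ∧ (p2 ∨ ¬p3) ∨ ¬p2   (double negation)
≡ ¬p2 ∧ p2 ∨ ¬p2 ∧ ¬p3 ∨ p3 ∧ p2 ∨ p3 ∧ ¬p3 ∨ ¬p2   (distribute ∧ over ∨)
≡ p3 ∧ p2 ∨ ¬p2   (simplify)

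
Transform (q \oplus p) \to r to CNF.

(q \oplus p) \to r
= \lnot (q \oplus p) \lor r   [eliminate \to]
= \lnot ((q \lor p) \land \lnot (q \land p)) \lor r   [expand \oplus]
= \lnot (q \lor p) \lor \lnot \lnot (q \land p) \lor r   [De Morgan]
= (\lnot q \land \lnot p) \lor \lnot \lnot (q \land p) \lor r   [De Morgan]
= (\lnot q \land \lnot p) \lor (q \land p) \lor r   [double negation]
= (\lnot q \lor q \lor r) \land (\lnot q \lor p \lor r) \land (\lnot p \lor q \lor r) \land (\lnot p \lor p \lor r)   [distribute \lor over \land]
= (\lnot q \lor p \lor r) \land (\lnot p \lor q \lor r)   [simplify]

(\lnot q \lor p \lor r) \land (\lnot p \lor q \lor r)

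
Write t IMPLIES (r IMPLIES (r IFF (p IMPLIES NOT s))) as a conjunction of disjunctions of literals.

NOT t OR NOT r OR NOT p OR NOT s

t IMPLIES (r IMPLIES (r IFF (p IMPLIES NOT s)))
≡ NOT t OR (r IMPLIES (r IFF (p IMPLIES NOT s)))   [eliminate IMPLIES]
≡ NOT t OR NOT r OR (r IFF (p IMPLIES NOT s))   [eliminate IMPLIES]
≡ NOT t OR NOT r OR ((r IMPLIES (p IMPLIES NOT s)) AND ((p IMPLIES NOT s) IMPLIES r))   [eliminate IFF]
≡ NOT t OR NOT r OR ((NOT r OR (p IMPLIES NOT s)) AND ((p IMPLIES NOT s) IMPLIES r))   [eliminate IMPLIES]
≡ NOT t OR NOT r OR ((NOT r OR NOT p OR NOT s) AND ((p IMPLIES NOT s) IMPLIES r))   [eliminate IMPLIES]
≡ NOT t OR NOT r OR ((NOT r OR NOT p OR NOT s) AND (NOT (p IMPLIES NOT s) OR r))   [eliminate IMPLIES]
≡ NOT t OR NOT r OR ((NOT r OR NOT p OR NOT s) AND (NOT (NOT p OR NOT s) OR r))   [eliminate IMPLIES]
≡ NOT t OR NOT r OR ((NOT r OR NOT p OR NOT s) AND ((NOT NOT p AND NOT NOT s) OR r))   [De Morgan]
≡ NOT t OR NOT r OR ((NOT r OR NOT p OR NOT s) AND ((p AND NOT NOT s) OR r))   [double negation]
≡ NOT t OR NOT r OR ((NOT r OR NOT p OR NOT s) AND ((p AND s) OR r))   [double negation]
≡ (NOT t OR NOT r OR NOT r OR NOT p OR NOT s) AND (NOT t OR NOT r OR p OR r) AND (NOT t OR NOT r OR s OR r)   [distribute OR over AND]
≡ NOT t OR NOT r OR NOT p OR NOT s   [simplify]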